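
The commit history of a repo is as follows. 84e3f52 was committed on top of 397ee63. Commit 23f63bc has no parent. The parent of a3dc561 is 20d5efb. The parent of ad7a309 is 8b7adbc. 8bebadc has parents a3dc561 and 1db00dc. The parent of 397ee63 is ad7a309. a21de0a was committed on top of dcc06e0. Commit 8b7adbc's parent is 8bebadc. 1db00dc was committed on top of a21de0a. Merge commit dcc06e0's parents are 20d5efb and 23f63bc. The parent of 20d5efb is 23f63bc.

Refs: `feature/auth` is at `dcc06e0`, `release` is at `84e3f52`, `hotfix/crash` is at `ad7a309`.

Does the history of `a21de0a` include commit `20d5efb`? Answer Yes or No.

Yes

Ancestors of a21de0a (commits reachable by following parents): {20d5efb, 23f63bc, a21de0a, dcc06e0}.
20d5efb is in that set, so it is an ancestor of a21de0a.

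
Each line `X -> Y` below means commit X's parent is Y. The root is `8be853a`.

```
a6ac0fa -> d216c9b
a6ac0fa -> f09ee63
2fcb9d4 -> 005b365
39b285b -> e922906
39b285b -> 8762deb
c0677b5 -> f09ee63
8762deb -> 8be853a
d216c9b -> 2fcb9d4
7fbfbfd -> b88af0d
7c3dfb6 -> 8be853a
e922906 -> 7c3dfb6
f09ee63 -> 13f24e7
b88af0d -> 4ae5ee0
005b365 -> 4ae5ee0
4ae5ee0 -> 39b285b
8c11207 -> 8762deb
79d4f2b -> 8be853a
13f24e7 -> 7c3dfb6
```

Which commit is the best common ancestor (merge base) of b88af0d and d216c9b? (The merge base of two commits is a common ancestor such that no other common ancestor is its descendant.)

4ae5ee0

Ancestors of b88af0d: {39b285b, 4ae5ee0, 7c3dfb6, 8762deb, 8be853a, b88af0d, e922906}.
Ancestors of d216c9b: {005b365, 2fcb9d4, 39b285b, 4ae5ee0, 7c3dfb6, 8762deb, 8be853a, d216c9b, e922906}.
Common ancestors: {39b285b, 4ae5ee0, 7c3dfb6, 8762deb, 8be853a, e922906}.
Among these, 4ae5ee0 is not an ancestor of any other common ancestor — it is the merge base.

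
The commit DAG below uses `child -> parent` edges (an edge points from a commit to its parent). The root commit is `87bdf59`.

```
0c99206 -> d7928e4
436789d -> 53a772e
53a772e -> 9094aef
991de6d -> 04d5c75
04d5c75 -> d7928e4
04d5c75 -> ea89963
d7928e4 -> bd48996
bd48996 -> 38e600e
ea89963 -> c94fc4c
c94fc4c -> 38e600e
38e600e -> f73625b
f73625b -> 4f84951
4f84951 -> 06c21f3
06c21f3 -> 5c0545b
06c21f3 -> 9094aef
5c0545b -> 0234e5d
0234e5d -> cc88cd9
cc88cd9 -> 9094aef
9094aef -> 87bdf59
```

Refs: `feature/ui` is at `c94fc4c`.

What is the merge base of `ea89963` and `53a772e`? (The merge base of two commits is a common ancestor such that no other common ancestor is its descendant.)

Ancestors of ea89963: {0234e5d, 06c21f3, 38e600e, 4f84951, 5c0545b, 87bdf59, 9094aef, c94fc4c, cc88cd9, ea89963, f73625b}.
Ancestors of 53a772e: {53a772e, 87bdf59, 9094aef}.
Common ancestors: {87bdf59, 9094aef}.
Among these, 9094aef is not an ancestor of any other common ancestor — it is the merge base.

9094aef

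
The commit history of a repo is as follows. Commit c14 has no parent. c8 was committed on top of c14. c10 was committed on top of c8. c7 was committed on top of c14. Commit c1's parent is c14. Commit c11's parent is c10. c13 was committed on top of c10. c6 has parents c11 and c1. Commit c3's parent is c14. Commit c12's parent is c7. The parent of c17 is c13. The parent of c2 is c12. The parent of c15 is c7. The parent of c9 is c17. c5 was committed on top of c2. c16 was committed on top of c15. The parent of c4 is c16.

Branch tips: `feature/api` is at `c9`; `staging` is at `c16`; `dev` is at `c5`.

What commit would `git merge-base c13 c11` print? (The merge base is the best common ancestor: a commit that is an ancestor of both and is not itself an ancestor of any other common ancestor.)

Ancestors of c13: {c10, c13, c14, c8}.
Ancestors of c11: {c10, c11, c14, c8}.
Common ancestors: {c10, c14, c8}.
Among these, c10 is not an ancestor of any other common ancestor — it is the merge base.

c10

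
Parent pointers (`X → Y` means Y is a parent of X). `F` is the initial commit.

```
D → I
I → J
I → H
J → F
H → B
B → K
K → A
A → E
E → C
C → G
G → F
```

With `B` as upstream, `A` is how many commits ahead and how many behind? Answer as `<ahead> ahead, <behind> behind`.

0 ahead, 2 behind

Reachable from A: {A, C, E, F, G}.
Reachable from B: {A, B, C, E, F, G, K}.
Only in A's history (ahead): {} — 0.
Only in B's history (behind): {B, K} — 2.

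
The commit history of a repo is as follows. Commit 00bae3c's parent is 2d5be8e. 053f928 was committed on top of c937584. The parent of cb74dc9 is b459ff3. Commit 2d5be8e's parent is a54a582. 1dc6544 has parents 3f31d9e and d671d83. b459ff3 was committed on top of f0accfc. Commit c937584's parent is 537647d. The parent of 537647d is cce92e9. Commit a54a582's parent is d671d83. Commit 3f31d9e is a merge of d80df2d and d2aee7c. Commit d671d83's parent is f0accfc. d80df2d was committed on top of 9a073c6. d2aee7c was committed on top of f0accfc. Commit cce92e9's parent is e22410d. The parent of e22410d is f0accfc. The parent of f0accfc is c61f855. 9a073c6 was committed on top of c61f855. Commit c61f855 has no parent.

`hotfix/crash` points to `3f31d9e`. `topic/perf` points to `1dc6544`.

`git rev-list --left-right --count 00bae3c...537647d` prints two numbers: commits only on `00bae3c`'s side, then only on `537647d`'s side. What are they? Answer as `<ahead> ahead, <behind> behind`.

Reachable from 00bae3c: {00bae3c, 2d5be8e, a54a582, c61f855, d671d83, f0accfc}.
Reachable from 537647d: {537647d, c61f855, cce92e9, e22410d, f0accfc}.
Only in 00bae3c's history (ahead): {00bae3c, 2d5be8e, a54a582, d671d83} — 4.
Only in 537647d's history (behind): {537647d, cce92e9, e22410d} — 3.

4 ahead, 3 behind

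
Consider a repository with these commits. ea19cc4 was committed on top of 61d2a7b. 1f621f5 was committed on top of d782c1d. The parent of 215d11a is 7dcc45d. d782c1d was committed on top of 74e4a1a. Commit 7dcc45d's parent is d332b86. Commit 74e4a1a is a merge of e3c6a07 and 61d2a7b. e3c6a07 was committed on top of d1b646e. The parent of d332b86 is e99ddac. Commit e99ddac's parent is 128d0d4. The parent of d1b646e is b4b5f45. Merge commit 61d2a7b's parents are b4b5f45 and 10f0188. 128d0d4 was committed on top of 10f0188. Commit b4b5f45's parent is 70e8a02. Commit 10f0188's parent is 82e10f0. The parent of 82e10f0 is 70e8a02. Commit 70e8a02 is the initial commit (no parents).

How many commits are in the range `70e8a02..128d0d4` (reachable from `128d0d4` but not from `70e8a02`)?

Reachable from 128d0d4: {10f0188, 128d0d4, 70e8a02, 82e10f0}.
Reachable from 70e8a02: {70e8a02}.
In 128d0d4's history but not 70e8a02's: {10f0188, 128d0d4, 82e10f0} — 3 commits.

3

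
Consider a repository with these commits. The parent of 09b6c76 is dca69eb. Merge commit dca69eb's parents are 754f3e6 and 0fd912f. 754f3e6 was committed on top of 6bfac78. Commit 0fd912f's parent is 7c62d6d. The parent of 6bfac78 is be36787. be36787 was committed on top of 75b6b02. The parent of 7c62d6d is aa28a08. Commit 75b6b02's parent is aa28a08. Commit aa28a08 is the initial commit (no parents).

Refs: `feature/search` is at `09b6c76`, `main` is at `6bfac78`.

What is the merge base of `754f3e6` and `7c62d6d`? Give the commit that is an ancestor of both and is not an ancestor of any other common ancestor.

Ancestors of 754f3e6: {6bfac78, 754f3e6, 75b6b02, aa28a08, be36787}.
Ancestors of 7c62d6d: {7c62d6d, aa28a08}.
Common ancestors: {aa28a08}.
The only common ancestor is aa28a08, so it is the merge base.

aa28a08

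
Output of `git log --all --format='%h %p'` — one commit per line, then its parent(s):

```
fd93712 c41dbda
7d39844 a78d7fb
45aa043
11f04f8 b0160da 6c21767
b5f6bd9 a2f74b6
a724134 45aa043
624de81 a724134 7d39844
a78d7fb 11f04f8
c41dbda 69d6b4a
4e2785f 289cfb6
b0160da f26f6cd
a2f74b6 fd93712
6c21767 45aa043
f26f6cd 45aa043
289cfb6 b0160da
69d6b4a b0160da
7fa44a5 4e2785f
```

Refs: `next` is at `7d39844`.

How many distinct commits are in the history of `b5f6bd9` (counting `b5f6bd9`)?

8

Walking parent pointers from b5f6bd9: reachable set = {45aa043, 69d6b4a, a2f74b6, b0160da, b5f6bd9, c41dbda, f26f6cd, fd93712}.
That is 8 commits.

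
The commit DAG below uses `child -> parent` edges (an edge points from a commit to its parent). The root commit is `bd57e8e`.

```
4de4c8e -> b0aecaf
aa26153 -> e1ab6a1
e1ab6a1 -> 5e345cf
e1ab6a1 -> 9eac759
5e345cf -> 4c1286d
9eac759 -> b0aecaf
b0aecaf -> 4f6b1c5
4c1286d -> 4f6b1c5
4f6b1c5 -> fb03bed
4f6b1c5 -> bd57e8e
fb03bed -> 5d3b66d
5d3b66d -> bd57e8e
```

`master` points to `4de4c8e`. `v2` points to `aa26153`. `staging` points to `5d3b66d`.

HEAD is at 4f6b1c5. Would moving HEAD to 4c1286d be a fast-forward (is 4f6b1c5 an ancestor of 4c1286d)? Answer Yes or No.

Yes

A fast-forward from 4f6b1c5 to 4c1286d is possible iff 4f6b1c5 is an ancestor of 4c1286d.
Ancestors of 4c1286d: {4c1286d, 4f6b1c5, 5d3b66d, bd57e8e, fb03bed}.
4f6b1c5 is among them, so fast-forward is possible.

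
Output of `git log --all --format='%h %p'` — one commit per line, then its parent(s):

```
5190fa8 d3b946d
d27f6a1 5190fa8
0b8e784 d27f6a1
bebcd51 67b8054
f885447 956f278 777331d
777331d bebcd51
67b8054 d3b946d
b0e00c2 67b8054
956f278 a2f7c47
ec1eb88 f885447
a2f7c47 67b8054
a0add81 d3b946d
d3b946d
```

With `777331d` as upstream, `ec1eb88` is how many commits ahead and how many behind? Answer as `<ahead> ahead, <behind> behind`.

4 ahead, 0 behind

Reachable from ec1eb88: {67b8054, 777331d, 956f278, a2f7c47, bebcd51, d3b946d, ec1eb88, f885447}.
Reachable from 777331d: {67b8054, 777331d, bebcd51, d3b946d}.
Only in ec1eb88's history (ahead): {956f278, a2f7c47, ec1eb88, f885447} — 4.
Only in 777331d's history (behind): {} — 0.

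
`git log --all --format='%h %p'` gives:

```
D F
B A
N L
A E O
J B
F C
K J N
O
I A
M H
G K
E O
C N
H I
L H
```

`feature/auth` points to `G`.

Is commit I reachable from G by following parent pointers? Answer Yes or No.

Yes

Ancestors of G (commits reachable by following parents): {A, B, E, G, H, I, J, K, L, N, O}.
I is in that set, so it is an ancestor of G.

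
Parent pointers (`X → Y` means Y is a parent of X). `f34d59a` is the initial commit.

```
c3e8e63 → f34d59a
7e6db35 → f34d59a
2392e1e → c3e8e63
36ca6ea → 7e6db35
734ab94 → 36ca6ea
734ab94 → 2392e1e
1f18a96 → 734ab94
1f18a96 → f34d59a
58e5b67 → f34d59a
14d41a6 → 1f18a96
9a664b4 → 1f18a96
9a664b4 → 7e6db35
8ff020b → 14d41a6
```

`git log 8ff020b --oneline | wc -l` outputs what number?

9

Walking parent pointers from 8ff020b: reachable set = {14d41a6, 1f18a96, 2392e1e, 36ca6ea, 734ab94, 7e6db35, 8ff020b, c3e8e63, f34d59a}.
That is 9 commits.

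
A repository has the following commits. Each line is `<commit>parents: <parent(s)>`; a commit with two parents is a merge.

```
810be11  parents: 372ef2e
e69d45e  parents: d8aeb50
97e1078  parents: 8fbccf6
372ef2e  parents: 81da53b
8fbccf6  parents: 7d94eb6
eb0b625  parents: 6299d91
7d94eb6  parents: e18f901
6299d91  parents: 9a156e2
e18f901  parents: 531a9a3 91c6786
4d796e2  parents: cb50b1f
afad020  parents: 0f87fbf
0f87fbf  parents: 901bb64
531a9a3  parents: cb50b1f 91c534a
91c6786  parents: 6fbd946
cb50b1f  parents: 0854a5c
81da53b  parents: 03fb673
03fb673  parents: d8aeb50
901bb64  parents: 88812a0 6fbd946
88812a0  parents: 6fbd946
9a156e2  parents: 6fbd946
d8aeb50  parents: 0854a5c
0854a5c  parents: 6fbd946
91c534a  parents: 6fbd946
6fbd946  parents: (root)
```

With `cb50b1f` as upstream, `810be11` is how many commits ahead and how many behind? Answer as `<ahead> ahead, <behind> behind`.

Reachable from 810be11: {03fb673, 0854a5c, 372ef2e, 6fbd946, 810be11, 81da53b, d8aeb50}.
Reachable from cb50b1f: {0854a5c, 6fbd946, cb50b1f}.
Only in 810be11's history (ahead): {03fb673, 372ef2e, 810be11, 81da53b, d8aeb50} — 5.
Only in cb50b1f's history (behind): {cb50b1f} — 1.

5 ahead, 1 behind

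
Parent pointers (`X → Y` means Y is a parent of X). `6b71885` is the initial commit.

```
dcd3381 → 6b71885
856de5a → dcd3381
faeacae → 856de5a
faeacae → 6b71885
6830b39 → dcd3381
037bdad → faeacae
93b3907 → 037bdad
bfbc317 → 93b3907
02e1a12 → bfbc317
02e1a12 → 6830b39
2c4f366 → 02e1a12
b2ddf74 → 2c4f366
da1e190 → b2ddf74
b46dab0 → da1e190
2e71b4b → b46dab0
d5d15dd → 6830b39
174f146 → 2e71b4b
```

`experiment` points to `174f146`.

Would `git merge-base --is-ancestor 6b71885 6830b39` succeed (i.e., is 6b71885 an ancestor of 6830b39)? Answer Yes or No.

Yes

Ancestors of 6830b39 (commits reachable by following parents): {6830b39, 6b71885, dcd3381}.
6b71885 is in that set, so it is an ancestor of 6830b39.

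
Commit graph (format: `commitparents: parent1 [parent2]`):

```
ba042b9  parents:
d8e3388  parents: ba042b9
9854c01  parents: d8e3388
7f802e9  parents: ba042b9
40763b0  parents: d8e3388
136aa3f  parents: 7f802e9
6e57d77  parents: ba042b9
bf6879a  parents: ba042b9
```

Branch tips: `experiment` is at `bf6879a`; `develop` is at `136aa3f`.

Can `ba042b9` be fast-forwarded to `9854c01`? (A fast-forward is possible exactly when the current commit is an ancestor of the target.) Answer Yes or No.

Yes

A fast-forward from ba042b9 to 9854c01 is possible iff ba042b9 is an ancestor of 9854c01.
Ancestors of 9854c01: {9854c01, ba042b9, d8e3388}.
ba042b9 is among them, so fast-forward is possible.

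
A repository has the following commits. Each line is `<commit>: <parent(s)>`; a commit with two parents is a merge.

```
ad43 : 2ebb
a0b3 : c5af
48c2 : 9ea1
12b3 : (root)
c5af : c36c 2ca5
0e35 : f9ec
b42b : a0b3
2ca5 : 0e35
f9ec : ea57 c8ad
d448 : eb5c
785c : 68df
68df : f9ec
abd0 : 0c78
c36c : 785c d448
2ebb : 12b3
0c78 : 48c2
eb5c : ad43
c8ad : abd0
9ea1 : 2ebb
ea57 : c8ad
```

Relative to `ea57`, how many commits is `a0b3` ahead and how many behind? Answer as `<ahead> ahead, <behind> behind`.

Reachable from a0b3: {0c78, 0e35, 12b3, 2ca5, 2ebb, 48c2, 68df, 785c, 9ea1, a0b3, abd0, ad43, c36c, c5af, c8ad, d448, ea57, eb5c, f9ec}.
Reachable from ea57: {0c78, 12b3, 2ebb, 48c2, 9ea1, abd0, c8ad, ea57}.
Only in a0b3's history (ahead): {0e35, 2ca5, 68df, 785c, a0b3, ad43, c36c, c5af, d448, eb5c, f9ec} — 11.
Only in ea57's history (behind): {} — 0.

11 ahead, 0 behind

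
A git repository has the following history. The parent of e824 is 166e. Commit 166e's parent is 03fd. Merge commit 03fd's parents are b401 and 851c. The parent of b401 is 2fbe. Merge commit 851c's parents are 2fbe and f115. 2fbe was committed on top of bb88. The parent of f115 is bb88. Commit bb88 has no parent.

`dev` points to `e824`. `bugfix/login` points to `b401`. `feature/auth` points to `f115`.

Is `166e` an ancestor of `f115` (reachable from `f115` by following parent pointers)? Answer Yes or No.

Ancestors of f115: {bb88, f115}.
166e is not in that set, so it is not an ancestor of f115.

No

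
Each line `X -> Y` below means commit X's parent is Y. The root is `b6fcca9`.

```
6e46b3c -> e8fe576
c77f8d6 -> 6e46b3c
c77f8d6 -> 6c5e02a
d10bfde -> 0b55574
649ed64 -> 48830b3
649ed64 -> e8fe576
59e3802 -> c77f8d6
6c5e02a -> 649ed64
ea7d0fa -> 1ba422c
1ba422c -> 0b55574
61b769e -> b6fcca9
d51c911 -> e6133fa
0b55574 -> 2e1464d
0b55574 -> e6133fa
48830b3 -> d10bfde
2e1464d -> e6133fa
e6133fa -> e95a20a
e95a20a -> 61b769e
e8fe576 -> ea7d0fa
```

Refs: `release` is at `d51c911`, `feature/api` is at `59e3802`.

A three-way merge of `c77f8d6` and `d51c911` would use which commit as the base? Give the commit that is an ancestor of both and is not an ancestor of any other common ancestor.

Ancestors of c77f8d6: {0b55574, 1ba422c, 2e1464d, 48830b3, 61b769e, 649ed64, 6c5e02a, 6e46b3c, b6fcca9, c77f8d6, d10bfde, e6133fa, e8fe576, e95a20a, ea7d0fa}.
Ancestors of d51c911: {61b769e, b6fcca9, d51c911, e6133fa, e95a20a}.
Common ancestors: {61b769e, b6fcca9, e6133fa, e95a20a}.
Among these, e6133fa is not an ancestor of any other common ancestor — it is the merge base.

e6133fa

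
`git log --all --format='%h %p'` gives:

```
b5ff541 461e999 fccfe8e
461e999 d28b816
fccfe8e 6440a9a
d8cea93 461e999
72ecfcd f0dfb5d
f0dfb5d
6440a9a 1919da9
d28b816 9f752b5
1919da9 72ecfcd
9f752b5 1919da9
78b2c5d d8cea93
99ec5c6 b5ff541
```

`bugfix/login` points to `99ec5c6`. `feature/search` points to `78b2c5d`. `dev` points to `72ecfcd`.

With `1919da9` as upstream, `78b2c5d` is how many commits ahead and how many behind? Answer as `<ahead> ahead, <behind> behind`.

5 ahead, 0 behind

Reachable from 78b2c5d: {1919da9, 461e999, 72ecfcd, 78b2c5d, 9f752b5, d28b816, d8cea93, f0dfb5d}.
Reachable from 1919da9: {1919da9, 72ecfcd, f0dfb5d}.
Only in 78b2c5d's history (ahead): {461e999, 78b2c5d, 9f752b5, d28b816, d8cea93} — 5.
Only in 1919da9's history (behind): {} — 0.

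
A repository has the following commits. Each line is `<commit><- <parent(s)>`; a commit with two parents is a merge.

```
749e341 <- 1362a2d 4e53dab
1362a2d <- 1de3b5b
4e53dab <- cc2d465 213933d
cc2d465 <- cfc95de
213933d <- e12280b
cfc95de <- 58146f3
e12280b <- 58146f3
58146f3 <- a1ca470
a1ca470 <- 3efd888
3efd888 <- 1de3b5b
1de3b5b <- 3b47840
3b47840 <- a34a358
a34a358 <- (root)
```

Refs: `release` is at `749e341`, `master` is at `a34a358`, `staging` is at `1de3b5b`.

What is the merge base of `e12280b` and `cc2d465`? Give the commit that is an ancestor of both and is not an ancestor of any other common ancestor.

Ancestors of e12280b: {1de3b5b, 3b47840, 3efd888, 58146f3, a1ca470, a34a358, e12280b}.
Ancestors of cc2d465: {1de3b5b, 3b47840, 3efd888, 58146f3, a1ca470, a34a358, cc2d465, cfc95de}.
Common ancestors: {1de3b5b, 3b47840, 3efd888, 58146f3, a1ca470, a34a358}.
Among these, 58146f3 is not an ancestor of any other common ancestor — it is the merge base.

58146f3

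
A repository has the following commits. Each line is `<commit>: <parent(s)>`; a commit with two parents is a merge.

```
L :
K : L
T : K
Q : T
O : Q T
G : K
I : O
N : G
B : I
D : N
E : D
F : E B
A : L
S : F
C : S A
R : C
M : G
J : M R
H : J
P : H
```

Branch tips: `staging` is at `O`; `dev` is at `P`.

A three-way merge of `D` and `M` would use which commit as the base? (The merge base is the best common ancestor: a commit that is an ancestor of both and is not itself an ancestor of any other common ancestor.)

Ancestors of D: {D, G, K, L, N}.
Ancestors of M: {G, K, L, M}.
Common ancestors: {G, K, L}.
Among these, G is not an ancestor of any other common ancestor — it is the merge base.

G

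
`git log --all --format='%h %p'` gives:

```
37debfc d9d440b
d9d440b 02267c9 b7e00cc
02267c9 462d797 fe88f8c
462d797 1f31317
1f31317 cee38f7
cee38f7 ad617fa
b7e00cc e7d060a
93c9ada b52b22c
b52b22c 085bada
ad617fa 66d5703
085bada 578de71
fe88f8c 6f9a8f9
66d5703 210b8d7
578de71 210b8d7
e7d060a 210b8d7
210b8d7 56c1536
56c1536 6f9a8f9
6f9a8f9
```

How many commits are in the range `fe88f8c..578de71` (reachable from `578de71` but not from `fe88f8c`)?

Reachable from 578de71: {210b8d7, 56c1536, 578de71, 6f9a8f9}.
Reachable from fe88f8c: {6f9a8f9, fe88f8c}.
In 578de71's history but not fe88f8c's: {210b8d7, 56c1536, 578de71} — 3 commits.

3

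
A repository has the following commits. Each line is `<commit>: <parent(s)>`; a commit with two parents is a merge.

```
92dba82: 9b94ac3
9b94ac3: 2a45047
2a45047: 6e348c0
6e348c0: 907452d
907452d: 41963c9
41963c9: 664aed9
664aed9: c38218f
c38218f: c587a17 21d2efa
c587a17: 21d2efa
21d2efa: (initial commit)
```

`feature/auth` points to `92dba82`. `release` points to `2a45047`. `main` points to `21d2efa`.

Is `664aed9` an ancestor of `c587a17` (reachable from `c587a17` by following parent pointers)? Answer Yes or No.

Ancestors of c587a17: {21d2efa, c587a17}.
664aed9 is not in that set, so it is not an ancestor of c587a17.

No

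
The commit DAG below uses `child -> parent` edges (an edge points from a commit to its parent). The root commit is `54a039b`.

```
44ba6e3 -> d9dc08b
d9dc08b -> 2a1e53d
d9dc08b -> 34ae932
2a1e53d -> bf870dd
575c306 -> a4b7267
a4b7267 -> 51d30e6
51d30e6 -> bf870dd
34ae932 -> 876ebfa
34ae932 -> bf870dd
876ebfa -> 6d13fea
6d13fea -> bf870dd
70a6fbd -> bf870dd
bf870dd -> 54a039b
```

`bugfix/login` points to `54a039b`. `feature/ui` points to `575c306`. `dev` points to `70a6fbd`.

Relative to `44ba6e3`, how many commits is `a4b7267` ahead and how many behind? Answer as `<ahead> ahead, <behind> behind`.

Reachable from a4b7267: {51d30e6, 54a039b, a4b7267, bf870dd}.
Reachable from 44ba6e3: {2a1e53d, 34ae932, 44ba6e3, 54a039b, 6d13fea, 876ebfa, bf870dd, d9dc08b}.
Only in a4b7267's history (ahead): {51d30e6, a4b7267} — 2.
Only in 44ba6e3's history (behind): {2a1e53d, 34ae932, 44ba6e3, 6d13fea, 876ebfa, d9dc08b} — 6.

2 ahead, 6 behind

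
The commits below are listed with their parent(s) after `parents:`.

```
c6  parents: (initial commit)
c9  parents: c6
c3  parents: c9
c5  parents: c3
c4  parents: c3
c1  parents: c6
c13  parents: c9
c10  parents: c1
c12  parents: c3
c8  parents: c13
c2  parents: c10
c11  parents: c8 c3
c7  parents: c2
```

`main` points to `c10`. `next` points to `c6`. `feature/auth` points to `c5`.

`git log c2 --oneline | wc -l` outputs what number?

Walking parent pointers from c2: reachable set = {c1, c10, c2, c6}.
That is 4 commits.

4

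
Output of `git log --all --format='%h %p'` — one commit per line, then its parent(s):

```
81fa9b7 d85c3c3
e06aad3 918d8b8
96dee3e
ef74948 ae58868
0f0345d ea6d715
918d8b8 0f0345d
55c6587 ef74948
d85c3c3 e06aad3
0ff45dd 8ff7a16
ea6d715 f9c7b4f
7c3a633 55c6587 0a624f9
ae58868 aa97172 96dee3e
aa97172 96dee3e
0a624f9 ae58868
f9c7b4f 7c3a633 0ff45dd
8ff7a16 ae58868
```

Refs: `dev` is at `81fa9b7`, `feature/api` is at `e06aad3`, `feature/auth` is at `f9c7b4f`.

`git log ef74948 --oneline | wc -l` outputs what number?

Walking parent pointers from ef74948: reachable set = {96dee3e, aa97172, ae58868, ef74948}.
That is 4 commits.

4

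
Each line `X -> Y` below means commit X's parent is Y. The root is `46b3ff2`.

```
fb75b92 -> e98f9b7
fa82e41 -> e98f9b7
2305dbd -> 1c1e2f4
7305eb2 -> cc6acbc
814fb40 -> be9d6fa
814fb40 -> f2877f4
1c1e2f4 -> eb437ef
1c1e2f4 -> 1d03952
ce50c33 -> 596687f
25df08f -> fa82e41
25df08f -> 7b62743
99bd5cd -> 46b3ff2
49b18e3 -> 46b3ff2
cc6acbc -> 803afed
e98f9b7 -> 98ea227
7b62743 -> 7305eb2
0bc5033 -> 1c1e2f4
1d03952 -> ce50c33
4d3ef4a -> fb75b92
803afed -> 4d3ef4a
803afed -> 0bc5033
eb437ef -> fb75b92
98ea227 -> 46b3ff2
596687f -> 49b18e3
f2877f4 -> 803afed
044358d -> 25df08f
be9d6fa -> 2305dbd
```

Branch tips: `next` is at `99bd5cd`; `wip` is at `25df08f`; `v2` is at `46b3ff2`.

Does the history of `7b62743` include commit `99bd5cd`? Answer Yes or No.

Ancestors of 7b62743: {0bc5033, 1c1e2f4, 1d03952, 46b3ff2, 49b18e3, 4d3ef4a, 596687f, 7305eb2, 7b62743, 803afed, 98ea227, cc6acbc, ce50c33, e98f9b7, eb437ef, fb75b92}.
99bd5cd is not in that set, so it is not an ancestor of 7b62743.

No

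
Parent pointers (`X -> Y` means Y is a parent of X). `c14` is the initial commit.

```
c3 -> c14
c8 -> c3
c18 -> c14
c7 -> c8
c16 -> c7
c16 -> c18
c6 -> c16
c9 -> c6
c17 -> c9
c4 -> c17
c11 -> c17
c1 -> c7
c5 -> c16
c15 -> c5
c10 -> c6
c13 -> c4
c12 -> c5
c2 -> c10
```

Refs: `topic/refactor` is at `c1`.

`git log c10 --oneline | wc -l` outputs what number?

8

Walking parent pointers from c10: reachable set = {c10, c14, c16, c18, c3, c6, c7, c8}.
That is 8 commits.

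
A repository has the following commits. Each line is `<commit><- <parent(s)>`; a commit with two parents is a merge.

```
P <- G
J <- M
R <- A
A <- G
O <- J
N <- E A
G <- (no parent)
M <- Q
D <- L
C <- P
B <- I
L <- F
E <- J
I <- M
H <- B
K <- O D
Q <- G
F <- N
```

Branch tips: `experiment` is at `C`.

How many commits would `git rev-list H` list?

6

Walking parent pointers from H: reachable set = {B, G, H, I, M, Q}.
That is 6 commits.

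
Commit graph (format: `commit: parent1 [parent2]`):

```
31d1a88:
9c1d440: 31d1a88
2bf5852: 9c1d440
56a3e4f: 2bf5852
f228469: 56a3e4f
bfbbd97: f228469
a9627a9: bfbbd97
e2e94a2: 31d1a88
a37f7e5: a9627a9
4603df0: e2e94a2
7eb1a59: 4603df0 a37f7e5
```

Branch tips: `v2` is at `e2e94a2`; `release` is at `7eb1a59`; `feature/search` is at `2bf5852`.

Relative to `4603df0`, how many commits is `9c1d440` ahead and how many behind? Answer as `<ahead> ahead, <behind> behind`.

1 ahead, 2 behind

Reachable from 9c1d440: {31d1a88, 9c1d440}.
Reachable from 4603df0: {31d1a88, 4603df0, e2e94a2}.
Only in 9c1d440's history (ahead): {9c1d440} — 1.
Only in 4603df0's history (behind): {4603df0, e2e94a2} — 2.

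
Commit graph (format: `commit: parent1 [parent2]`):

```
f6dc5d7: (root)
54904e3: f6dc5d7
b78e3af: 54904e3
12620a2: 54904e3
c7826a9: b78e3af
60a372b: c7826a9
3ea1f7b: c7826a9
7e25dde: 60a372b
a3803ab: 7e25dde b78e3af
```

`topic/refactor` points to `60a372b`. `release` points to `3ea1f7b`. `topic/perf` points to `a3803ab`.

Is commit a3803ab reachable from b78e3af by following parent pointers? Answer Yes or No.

Ancestors of b78e3af: {54904e3, b78e3af, f6dc5d7}.
a3803ab is not in that set, so it is not an ancestor of b78e3af.

No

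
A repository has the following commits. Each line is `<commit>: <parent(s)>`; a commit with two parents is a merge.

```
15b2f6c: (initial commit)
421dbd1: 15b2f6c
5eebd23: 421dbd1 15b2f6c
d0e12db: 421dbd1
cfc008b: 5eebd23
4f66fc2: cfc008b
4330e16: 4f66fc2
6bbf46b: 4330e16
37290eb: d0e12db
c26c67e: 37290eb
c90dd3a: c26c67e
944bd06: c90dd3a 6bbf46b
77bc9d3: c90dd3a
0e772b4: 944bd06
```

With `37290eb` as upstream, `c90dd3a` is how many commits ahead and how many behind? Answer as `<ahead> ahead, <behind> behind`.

Reachable from c90dd3a: {15b2f6c, 37290eb, 421dbd1, c26c67e, c90dd3a, d0e12db}.
Reachable from 37290eb: {15b2f6c, 37290eb, 421dbd1, d0e12db}.
Only in c90dd3a's history (ahead): {c26c67e, c90dd3a} — 2.
Only in 37290eb's history (behind): {} — 0.

2 ahead, 0 behind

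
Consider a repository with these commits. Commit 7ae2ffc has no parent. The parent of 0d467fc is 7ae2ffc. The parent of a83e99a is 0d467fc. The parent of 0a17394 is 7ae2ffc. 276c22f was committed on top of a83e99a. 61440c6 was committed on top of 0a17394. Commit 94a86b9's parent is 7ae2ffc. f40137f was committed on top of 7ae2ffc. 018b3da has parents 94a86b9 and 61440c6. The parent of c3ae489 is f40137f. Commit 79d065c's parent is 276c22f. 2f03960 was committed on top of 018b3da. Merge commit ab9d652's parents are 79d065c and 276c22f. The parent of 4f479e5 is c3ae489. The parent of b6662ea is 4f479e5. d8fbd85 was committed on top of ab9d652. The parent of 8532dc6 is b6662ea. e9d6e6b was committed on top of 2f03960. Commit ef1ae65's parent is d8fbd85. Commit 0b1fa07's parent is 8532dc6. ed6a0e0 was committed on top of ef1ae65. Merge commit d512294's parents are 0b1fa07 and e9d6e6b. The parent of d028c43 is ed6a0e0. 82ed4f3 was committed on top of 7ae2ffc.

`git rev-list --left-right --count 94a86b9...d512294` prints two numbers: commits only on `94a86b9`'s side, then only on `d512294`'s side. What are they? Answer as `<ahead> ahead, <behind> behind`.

Reachable from 94a86b9: {7ae2ffc, 94a86b9}.
Reachable from d512294: {018b3da, 0a17394, 0b1fa07, 2f03960, 4f479e5, 61440c6, 7ae2ffc, 8532dc6, 94a86b9, b6662ea, c3ae489, d512294, e9d6e6b, f40137f}.
Only in 94a86b9's history (ahead): {} — 0.
Only in d512294's history (behind): {018b3da, 0a17394, 0b1fa07, 2f03960, 4f479e5, 61440c6, 8532dc6, b6662ea, c3ae489, d512294, e9d6e6b, f40137f} — 12.

0 ahead, 12 behind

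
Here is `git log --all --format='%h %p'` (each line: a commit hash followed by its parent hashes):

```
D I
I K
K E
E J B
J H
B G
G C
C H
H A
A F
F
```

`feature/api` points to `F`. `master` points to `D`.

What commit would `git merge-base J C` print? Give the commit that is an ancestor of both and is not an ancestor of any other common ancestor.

H

Ancestors of J: {A, F, H, J}.
Ancestors of C: {A, C, F, H}.
Common ancestors: {A, F, H}.
Among these, H is not an ancestor of any other common ancestor — it is the merge base.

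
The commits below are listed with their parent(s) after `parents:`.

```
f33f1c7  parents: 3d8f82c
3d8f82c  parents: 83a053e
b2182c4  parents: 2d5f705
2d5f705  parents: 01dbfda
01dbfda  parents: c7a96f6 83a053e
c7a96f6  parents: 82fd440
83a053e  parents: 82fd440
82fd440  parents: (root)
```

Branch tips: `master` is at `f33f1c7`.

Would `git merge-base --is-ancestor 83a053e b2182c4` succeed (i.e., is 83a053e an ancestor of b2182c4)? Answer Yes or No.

Yes

Ancestors of b2182c4 (commits reachable by following parents): {01dbfda, 2d5f705, 82fd440, 83a053e, b2182c4, c7a96f6}.
83a053e is in that set, so it is an ancestor of b2182c4.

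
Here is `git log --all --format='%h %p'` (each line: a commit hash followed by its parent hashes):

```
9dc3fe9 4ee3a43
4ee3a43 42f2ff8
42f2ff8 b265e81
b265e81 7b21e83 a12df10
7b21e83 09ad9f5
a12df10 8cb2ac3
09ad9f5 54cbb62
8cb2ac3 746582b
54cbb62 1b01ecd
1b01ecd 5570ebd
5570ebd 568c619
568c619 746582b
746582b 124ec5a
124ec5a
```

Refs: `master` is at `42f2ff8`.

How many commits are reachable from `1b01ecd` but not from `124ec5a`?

Reachable from 1b01ecd: {124ec5a, 1b01ecd, 5570ebd, 568c619, 746582b}.
Reachable from 124ec5a: {124ec5a}.
In 1b01ecd's history but not 124ec5a's: {1b01ecd, 5570ebd, 568c619, 746582b} — 4 commits.

4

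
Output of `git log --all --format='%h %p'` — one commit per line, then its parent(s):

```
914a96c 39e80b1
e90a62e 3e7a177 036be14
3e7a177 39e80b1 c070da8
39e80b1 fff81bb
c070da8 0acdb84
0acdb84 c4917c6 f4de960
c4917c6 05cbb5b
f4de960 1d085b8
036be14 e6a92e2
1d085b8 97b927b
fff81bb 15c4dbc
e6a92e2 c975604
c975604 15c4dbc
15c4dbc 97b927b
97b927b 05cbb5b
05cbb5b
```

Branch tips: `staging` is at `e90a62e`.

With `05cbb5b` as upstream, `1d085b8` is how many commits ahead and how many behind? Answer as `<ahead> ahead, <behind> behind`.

Reachable from 1d085b8: {05cbb5b, 1d085b8, 97b927b}.
Reachable from 05cbb5b: {05cbb5b}.
Only in 1d085b8's history (ahead): {1d085b8, 97b927b} — 2.
Only in 05cbb5b's history (behind): {} — 0.

2 ahead, 0 behind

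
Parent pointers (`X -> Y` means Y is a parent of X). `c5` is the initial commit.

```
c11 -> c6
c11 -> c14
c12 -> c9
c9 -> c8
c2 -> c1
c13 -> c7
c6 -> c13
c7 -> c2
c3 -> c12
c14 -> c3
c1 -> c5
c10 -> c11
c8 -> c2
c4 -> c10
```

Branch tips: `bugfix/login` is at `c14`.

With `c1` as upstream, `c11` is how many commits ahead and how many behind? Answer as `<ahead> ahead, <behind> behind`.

10 ahead, 0 behind

Reachable from c11: {c1, c11, c12, c13, c14, c2, c3, c5, c6, c7, c8, c9}.
Reachable from c1: {c1, c5}.
Only in c11's history (ahead): {c11, c12, c13, c14, c2, c3, c6, c7, c8, c9} — 10.
Only in c1's history (behind): {} — 0.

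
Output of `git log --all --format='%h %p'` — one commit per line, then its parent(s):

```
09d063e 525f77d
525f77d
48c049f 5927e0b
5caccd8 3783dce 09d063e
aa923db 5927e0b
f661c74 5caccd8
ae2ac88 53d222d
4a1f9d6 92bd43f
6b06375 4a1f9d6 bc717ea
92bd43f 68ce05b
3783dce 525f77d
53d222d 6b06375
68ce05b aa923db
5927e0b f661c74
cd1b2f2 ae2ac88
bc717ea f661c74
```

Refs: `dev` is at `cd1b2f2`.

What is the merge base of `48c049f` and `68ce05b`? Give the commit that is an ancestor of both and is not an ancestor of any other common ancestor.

Ancestors of 48c049f: {09d063e, 3783dce, 48c049f, 525f77d, 5927e0b, 5caccd8, f661c74}.
Ancestors of 68ce05b: {09d063e, 3783dce, 525f77d, 5927e0b, 5caccd8, 68ce05b, aa923db, f661c74}.
Common ancestors: {09d063e, 3783dce, 525f77d, 5927e0b, 5caccd8, f661c74}.
Among these, 5927e0b is not an ancestor of any other common ancestor — it is the merge base.

5927e0b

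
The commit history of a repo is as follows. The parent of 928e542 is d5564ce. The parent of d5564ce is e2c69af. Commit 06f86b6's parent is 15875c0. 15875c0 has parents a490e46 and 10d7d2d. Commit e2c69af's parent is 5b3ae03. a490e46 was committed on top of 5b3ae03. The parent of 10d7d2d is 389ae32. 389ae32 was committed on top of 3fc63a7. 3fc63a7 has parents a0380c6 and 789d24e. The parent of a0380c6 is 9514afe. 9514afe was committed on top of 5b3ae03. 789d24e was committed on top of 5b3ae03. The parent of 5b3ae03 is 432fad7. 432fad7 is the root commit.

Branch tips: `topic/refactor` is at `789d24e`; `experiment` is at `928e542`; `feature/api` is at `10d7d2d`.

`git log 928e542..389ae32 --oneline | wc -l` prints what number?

Reachable from 389ae32: {389ae32, 3fc63a7, 432fad7, 5b3ae03, 789d24e, 9514afe, a0380c6}.
Reachable from 928e542: {432fad7, 5b3ae03, 928e542, d5564ce, e2c69af}.
In 389ae32's history but not 928e542's: {389ae32, 3fc63a7, 789d24e, 9514afe, a0380c6} — 5 commits.

5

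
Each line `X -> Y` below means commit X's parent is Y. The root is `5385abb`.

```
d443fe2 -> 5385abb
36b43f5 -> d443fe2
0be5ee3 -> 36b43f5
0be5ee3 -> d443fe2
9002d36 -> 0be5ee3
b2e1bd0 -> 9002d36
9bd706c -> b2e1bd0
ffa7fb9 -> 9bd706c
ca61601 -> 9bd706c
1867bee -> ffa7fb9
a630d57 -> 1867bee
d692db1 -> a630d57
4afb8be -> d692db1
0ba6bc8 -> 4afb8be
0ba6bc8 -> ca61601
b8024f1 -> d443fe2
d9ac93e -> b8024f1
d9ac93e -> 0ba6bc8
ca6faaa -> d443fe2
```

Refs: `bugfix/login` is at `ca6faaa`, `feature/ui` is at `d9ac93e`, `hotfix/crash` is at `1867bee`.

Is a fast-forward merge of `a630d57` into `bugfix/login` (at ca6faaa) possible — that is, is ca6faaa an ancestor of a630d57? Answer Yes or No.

No

A fast-forward from ca6faaa to a630d57 is possible iff ca6faaa is an ancestor of a630d57.
Ancestors of a630d57: {0be5ee3, 1867bee, 36b43f5, 5385abb, 9002d36, 9bd706c, a630d57, b2e1bd0, d443fe2, ffa7fb9}.
ca6faaa is not among them, so fast-forward is not possible.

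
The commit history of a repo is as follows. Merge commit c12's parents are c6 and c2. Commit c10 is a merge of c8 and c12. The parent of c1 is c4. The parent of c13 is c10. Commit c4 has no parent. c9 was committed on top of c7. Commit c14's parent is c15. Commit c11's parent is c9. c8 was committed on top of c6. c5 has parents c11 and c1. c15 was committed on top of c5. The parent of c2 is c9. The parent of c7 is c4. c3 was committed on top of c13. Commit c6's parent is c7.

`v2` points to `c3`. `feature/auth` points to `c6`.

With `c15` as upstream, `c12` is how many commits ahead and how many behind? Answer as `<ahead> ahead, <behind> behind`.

Reachable from c12: {c12, c2, c4, c6, c7, c9}.
Reachable from c15: {c1, c11, c15, c4, c5, c7, c9}.
Only in c12's history (ahead): {c12, c2, c6} — 3.
Only in c15's history (behind): {c1, c11, c15, c5} — 4.

3 ahead, 4 behind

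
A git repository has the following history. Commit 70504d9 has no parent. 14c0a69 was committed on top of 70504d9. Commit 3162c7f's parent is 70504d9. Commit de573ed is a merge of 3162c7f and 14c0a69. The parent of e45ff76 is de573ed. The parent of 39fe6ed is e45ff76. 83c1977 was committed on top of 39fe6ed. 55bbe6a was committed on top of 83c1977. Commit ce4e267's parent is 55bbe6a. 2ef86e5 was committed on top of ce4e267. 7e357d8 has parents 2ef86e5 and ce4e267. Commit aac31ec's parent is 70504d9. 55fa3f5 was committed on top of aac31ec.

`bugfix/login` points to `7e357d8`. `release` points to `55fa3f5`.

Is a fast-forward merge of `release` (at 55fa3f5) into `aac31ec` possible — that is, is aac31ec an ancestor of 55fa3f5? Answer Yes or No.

Yes

A fast-forward from aac31ec to 55fa3f5 is possible iff aac31ec is an ancestor of 55fa3f5.
Ancestors of 55fa3f5: {55fa3f5, 70504d9, aac31ec}.
aac31ec is among them, so fast-forward is possible.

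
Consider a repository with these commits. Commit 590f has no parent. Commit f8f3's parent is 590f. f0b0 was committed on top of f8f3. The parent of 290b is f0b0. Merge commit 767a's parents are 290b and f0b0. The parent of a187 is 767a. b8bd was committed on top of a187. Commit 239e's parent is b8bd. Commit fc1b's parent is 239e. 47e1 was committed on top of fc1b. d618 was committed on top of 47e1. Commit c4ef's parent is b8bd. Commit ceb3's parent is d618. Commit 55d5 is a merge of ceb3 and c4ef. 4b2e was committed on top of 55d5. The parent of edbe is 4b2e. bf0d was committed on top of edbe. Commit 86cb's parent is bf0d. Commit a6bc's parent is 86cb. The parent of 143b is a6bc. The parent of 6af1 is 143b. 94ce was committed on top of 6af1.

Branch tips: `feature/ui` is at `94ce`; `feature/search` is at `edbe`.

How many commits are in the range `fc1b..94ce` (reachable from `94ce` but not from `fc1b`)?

Reachable from 94ce: {143b, 239e, 290b, 47e1, 4b2e, 55d5, 590f, 6af1, 767a, 86cb, 94ce, a187, a6bc, b8bd, bf0d, c4ef, ceb3, d618, edbe, f0b0, f8f3, fc1b}.
Reachable from fc1b: {239e, 290b, 590f, 767a, a187, b8bd, f0b0, f8f3, fc1b}.
In 94ce's history but not fc1b's: {143b, 47e1, 4b2e, 55d5, 6af1, 86cb, 94ce, a6bc, bf0d, c4ef, ceb3, d618, edbe} — 13 commits.

13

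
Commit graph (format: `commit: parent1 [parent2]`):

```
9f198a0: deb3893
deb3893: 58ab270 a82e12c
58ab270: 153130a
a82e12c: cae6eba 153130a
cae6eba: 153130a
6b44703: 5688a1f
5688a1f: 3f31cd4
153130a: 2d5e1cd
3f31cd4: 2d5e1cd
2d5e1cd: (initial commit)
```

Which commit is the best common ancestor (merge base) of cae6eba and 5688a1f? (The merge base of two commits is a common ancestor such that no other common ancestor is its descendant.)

Ancestors of cae6eba: {153130a, 2d5e1cd, cae6eba}.
Ancestors of 5688a1f: {2d5e1cd, 3f31cd4, 5688a1f}.
Common ancestors: {2d5e1cd}.
The only common ancestor is 2d5e1cd, so it is the merge base.

2d5e1cd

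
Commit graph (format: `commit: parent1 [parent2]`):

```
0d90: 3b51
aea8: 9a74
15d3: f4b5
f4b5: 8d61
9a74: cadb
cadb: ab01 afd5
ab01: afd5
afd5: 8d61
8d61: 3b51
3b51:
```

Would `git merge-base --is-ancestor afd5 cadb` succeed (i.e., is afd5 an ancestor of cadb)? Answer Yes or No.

Ancestors of cadb (commits reachable by following parents): {3b51, 8d61, ab01, afd5, cadb}.
afd5 is in that set, so it is an ancestor of cadb.

Yes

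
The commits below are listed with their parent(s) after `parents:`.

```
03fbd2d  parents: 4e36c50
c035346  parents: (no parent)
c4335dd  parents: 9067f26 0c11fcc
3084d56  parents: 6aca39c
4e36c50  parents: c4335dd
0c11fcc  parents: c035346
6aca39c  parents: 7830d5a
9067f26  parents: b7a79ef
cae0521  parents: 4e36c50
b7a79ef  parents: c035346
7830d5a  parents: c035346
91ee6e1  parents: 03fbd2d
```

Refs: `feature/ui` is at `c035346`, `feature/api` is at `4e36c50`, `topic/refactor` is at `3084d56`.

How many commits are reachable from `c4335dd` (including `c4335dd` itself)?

Walking parent pointers from c4335dd: reachable set = {0c11fcc, 9067f26, b7a79ef, c035346, c4335dd}.
That is 5 commits.

5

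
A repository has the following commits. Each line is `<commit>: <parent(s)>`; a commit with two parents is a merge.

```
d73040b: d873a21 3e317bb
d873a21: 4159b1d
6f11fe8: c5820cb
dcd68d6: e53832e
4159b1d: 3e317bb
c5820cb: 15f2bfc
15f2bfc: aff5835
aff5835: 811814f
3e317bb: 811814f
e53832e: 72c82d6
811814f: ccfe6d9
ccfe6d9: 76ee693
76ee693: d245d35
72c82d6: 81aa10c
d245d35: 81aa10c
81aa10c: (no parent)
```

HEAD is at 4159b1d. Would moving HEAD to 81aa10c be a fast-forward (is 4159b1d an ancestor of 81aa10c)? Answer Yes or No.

No

A fast-forward from 4159b1d to 81aa10c is possible iff 4159b1d is an ancestor of 81aa10c.
Ancestors of 81aa10c: {81aa10c}.
4159b1d is not among them, so fast-forward is not possible.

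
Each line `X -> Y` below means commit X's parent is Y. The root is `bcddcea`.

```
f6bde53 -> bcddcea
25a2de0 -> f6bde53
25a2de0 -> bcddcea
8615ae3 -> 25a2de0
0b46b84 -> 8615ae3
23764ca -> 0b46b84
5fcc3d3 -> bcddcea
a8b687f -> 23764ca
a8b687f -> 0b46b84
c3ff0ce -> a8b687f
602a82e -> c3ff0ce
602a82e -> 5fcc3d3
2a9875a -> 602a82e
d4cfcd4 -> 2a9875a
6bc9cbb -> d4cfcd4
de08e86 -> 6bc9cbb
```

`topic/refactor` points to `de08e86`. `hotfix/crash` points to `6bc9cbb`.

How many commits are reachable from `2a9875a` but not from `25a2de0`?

Reachable from 2a9875a: {0b46b84, 23764ca, 25a2de0, 2a9875a, 5fcc3d3, 602a82e, 8615ae3, a8b687f, bcddcea, c3ff0ce, f6bde53}.
Reachable from 25a2de0: {25a2de0, bcddcea, f6bde53}.
In 2a9875a's history but not 25a2de0's: {0b46b84, 23764ca, 2a9875a, 5fcc3d3, 602a82e, 8615ae3, a8b687f, c3ff0ce} — 8 commits.

8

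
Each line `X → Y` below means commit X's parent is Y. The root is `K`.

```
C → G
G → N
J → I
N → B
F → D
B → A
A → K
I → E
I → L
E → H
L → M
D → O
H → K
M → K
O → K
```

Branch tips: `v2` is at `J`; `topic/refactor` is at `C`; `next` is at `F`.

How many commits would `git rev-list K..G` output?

Reachable from G: {A, B, G, K, N}.
Reachable from K: {K}.
In G's history but not K's: {A, B, G, N} — 4 commits.

4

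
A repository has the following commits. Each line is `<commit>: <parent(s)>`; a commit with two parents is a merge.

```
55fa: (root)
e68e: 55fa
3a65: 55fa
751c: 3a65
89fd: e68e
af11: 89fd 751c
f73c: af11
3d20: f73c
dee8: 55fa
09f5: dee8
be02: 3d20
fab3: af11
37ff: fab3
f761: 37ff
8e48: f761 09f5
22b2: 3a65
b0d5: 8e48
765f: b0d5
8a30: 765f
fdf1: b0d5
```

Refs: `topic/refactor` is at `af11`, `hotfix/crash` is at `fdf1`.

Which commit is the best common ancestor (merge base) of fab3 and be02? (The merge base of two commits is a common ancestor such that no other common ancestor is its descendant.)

af11

Ancestors of fab3: {3a65, 55fa, 751c, 89fd, af11, e68e, fab3}.
Ancestors of be02: {3a65, 3d20, 55fa, 751c, 89fd, af11, be02, e68e, f73c}.
Common ancestors: {3a65, 55fa, 751c, 89fd, af11, e68e}.
Among these, af11 is not an ancestor of any other common ancestor — it is the merge base.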